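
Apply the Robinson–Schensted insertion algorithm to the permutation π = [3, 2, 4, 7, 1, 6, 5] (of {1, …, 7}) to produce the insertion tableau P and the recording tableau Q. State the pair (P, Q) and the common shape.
P = [1, 4, 5] / [2, 6] / [3, 7];  Q = [1, 3, 4] / [2, 6] / [5, 7];  common shape = (3, 2, 2)

Row-insert the values π_1, π_2, … into P one at a time, bumping the leftmost entry strictly greater than the inserted value down to the next row. The recording tableau Q records, in position (i, j), the step at which that cell was added to P.
  Insert 3 (step 1): P = [3];  Q = [1]
  Insert 2 (step 2): P = [2] / [3];  Q = [1] / [2]
  Insert 4 (step 3): P = [2, 4] / [3];  Q = [1, 3] / [2]
  Insert 7 (step 4): P = [2, 4, 7] / [3];  Q = [1, 3, 4] / [2]
  Insert 1 (step 5): P = [1, 4, 7] / [2] / [3];  Q = [1, 3, 4] / [2] / [5]
  Insert 6 (step 6): P = [1, 4, 6] / [2, 7] / [3];  Q = [1, 3, 4] / [2, 6] / [5]
  Insert 5 (step 7): P = [1, 4, 5] / [2, 6] / [3, 7];  Q = [1, 3, 4] / [2, 6] / [5, 7]
Final shape: (3, 2, 2).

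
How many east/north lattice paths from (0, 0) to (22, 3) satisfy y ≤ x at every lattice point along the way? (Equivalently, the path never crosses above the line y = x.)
Number of paths = 2000

By the reflection principle (André's argument), the number of monotone paths to (22, 3) with n ≤ m that never go above y = x is C(25, 22) − C(25, 23) = 2300 − 300 = 2000.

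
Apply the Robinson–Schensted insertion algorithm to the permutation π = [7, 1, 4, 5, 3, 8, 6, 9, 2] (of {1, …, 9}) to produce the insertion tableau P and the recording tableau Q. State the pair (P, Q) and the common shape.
P = [1, 2, 5, 6, 9] / [3, 8] / [4] / [7];  Q = [1, 3, 4, 6, 8] / [2, 7] / [5] / [9];  common shape = (5, 2, 1, 1)

Row-insert the values π_1, π_2, … into P one at a time, bumping the leftmost entry strictly greater than the inserted value down to the next row. The recording tableau Q records, in position (i, j), the step at which that cell was added to P.
  Insert 7 (step 1): P = [7];  Q = [1]
  Insert 1 (step 2): P = [1] / [7];  Q = [1] / [2]
  Insert 4 (step 3): P = [1, 4] / [7];  Q = [1, 3] / [2]
  Insert 5 (step 4): P = [1, 4, 5] / [7];  Q = [1, 3, 4] / [2]
  Insert 3 (step 5): P = [1, 3, 5] / [4] / [7];  Q = [1, 3, 4] / [2] / [5]
  Insert 8 (step 6): P = [1, 3, 5, 8] / [4] / [7];  Q = [1, 3, 4, 6] / [2] / [5]
  Insert 6 (step 7): P = [1, 3, 5, 6] / [4, 8] / [7];  Q = [1, 3, 4, 6] / [2, 7] / [5]
  Insert 9 (step 8): P = [1, 3, 5, 6, 9] / [4, 8] / [7];  Q = [1, 3, 4, 6, 8] / [2, 7] / [5]
  Insert 2 (step 9): P = [1, 2, 5, 6, 9] / [3, 8] / [4] / [7];  Q = [1, 3, 4, 6, 8] / [2, 7] / [5] / [9]
Final shape: (5, 2, 1, 1).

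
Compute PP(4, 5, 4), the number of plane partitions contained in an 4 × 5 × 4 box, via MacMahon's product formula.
PP(4, 5, 4) = 1646568

Evaluate the triple product over i = 1..4, j = 1..5, k = 1..4. The factors are (2/1) · (3/2) · (4/3) · (5/4) · (3/2) · (4/3) · (5/4) · (6/5) · … (80 factors total). The numerators and denominators telescope so the product is an integer; carrying out the multiplication exactly gives PP(4, 5, 4) = 1646568.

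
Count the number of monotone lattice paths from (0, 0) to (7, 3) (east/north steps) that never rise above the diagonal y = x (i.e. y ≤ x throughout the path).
Number of paths = 75

By the reflection principle (André's argument), the number of monotone paths to (7, 3) with n ≤ m that never go above y = x is C(10, 7) − C(10, 8) = 120 − 45 = 75.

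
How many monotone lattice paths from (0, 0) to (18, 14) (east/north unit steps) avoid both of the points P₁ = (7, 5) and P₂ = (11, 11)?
Number of paths = 273717840

Inclusion–exclusion. Total paths: C(32, 18) = 471435600. Through P₁: C(12, 7)·C(20, 11) = 133024320. Through P₂: C(22, 11)·C(10, 7) = 84651840. Since P₁ is strictly southwest of P₂, a monotone path through both must visit P₁ then P₂; paths through both = C(12, 7)·C(10, 4)·C(10, 7) = 19958400. Avoid both = 471435600 − 133024320 − 84651840 + 19958400 = 273717840.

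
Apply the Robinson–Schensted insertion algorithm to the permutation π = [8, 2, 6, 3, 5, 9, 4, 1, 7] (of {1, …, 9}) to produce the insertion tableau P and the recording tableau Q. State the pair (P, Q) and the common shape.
P = [1, 3, 4, 7] / [2, 9] / [5] / [6] / [8];  Q = [1, 3, 5, 6] / [2, 9] / [4] / [7] / [8];  common shape = (4, 2, 1, 1, 1)

Row-insert the values π_1, π_2, … into P one at a time, bumping the leftmost entry strictly greater than the inserted value down to the next row. The recording tableau Q records, in position (i, j), the step at which that cell was added to P.
  Insert 8 (step 1): P = [8];  Q = [1]
  Insert 2 (step 2): P = [2] / [8];  Q = [1] / [2]
  Insert 6 (step 3): P = [2, 6] / [8];  Q = [1, 3] / [2]
  Insert 3 (step 4): P = [2, 3] / [6] / [8];  Q = [1, 3] / [2] / [4]
  Insert 5 (step 5): P = [2, 3, 5] / [6] / [8];  Q = [1, 3, 5] / [2] / [4]
  Insert 9 (step 6): P = [2, 3, 5, 9] / [6] / [8];  Q = [1, 3, 5, 6] / [2] / [4]
  Insert 4 (step 7): P = [2, 3, 4, 9] / [5] / [6] / [8];  Q = [1, 3, 5, 6] / [2] / [4] / [7]
  Insert 1 (step 8): P = [1, 3, 4, 9] / [2] / [5] / [6] / [8];  Q = [1, 3, 5, 6] / [2] / [4] / [7] / [8]
  Insert 7 (step 9): P = [1, 3, 4, 7] / [2, 9] / [5] / [6] / [8];  Q = [1, 3, 5, 6] / [2, 9] / [4] / [7] / [8]
Final shape: (4, 2, 1, 1, 1).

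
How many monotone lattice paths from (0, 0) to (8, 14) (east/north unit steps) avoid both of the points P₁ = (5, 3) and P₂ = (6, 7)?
Number of paths = 247690

Inclusion–exclusion. Total paths: C(22, 8) = 319770. Through P₁: C(8, 5)·C(14, 3) = 20384. Through P₂: C(13, 6)·C(9, 2) = 61776. Since P₁ is strictly southwest of P₂, a monotone path through both must visit P₁ then P₂; paths through both = C(8, 5)·C(5, 1)·C(9, 2) = 10080. Avoid both = 319770 − 20384 − 61776 + 10080 = 247690.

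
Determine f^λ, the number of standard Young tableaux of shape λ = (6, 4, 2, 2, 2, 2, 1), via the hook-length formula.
# SYT of shape (6, 4, 2, 2, 2, 2, 1) = 23279256

Hook-length formula: f^λ = n! / Π hook(c), product over all cells c of the Young diagram. For λ = (6, 4, 2, 2, 2, 2, 1), n = 19 boxes. Hook lengths by row (left-to-right, top-to-bottom): [12, 10, 5, 4, 2, 1]; [9, 7, 2, 1]; [6, 4]; [5, 3]; [4, 2]; [3, 1]; [1]. Product of hooks = 5225472000. So f^λ = 19! / 5225472000 = 121645100408832000 / 5225472000 = 23279256.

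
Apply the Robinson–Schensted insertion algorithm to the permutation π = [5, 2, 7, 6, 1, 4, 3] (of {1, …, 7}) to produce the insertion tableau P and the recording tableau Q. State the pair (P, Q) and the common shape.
P = [1, 3] / [2, 4] / [5, 6] / [7];  Q = [1, 3] / [2, 4] / [5, 6] / [7];  common shape = (2, 2, 2, 1)

Row-insert the values π_1, π_2, … into P one at a time, bumping the leftmost entry strictly greater than the inserted value down to the next row. The recording tableau Q records, in position (i, j), the step at which that cell was added to P.
  Insert 5 (step 1): P = [5];  Q = [1]
  Insert 2 (step 2): P = [2] / [5];  Q = [1] / [2]
  Insert 7 (step 3): P = [2, 7] / [5];  Q = [1, 3] / [2]
  Insert 6 (step 4): P = [2, 6] / [5, 7];  Q = [1, 3] / [2, 4]
  Insert 1 (step 5): P = [1, 6] / [2, 7] / [5];  Q = [1, 3] / [2, 4] / [5]
  Insert 4 (step 6): P = [1, 4] / [2, 6] / [5, 7];  Q = [1, 3] / [2, 4] / [5, 6]
  Insert 3 (step 7): P = [1, 3] / [2, 4] / [5, 6] / [7];  Q = [1, 3] / [2, 4] / [5, 6] / [7]
Final shape: (2, 2, 2, 1).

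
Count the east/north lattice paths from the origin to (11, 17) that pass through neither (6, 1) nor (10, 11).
Number of paths = 18911774

Inclusion–exclusion. Total paths: C(28, 11) = 21474180. Through P₁: C(7, 6)·C(21, 5) = 142443. Through P₂: C(21, 10)·C(7, 1) = 2469012. Since P₁ is strictly southwest of P₂, a monotone path through both must visit P₁ then P₂; paths through both = C(7, 6)·C(14, 4)·C(7, 1) = 49049. Avoid both = 21474180 − 142443 − 2469012 + 49049 = 18911774.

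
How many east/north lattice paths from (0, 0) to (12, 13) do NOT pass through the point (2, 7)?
Number of paths = 4912012

Total paths from (0, 0) to (12, 13): C(25, 12) = 5200300. Paths through (2, 7): (paths (0, 0) → (2, 7)) × (paths (2, 7) → (12, 13)) = C(9, 2) · C(16, 10) = 36 · 8008 = 288288. Avoidance count = 5200300 − 288288 = 4912012.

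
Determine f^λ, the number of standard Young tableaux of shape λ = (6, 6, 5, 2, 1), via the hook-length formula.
# SYT of shape (6, 6, 5, 2, 1) = 53209728

Hook-length formula: f^λ = n! / Π hook(c), product over all cells c of the Young diagram. For λ = (6, 6, 5, 2, 1), n = 20 boxes. Hook lengths by row (left-to-right, top-to-bottom): [10, 8, 6, 5, 4, 2]; [9, 7, 5, 4, 3, 1]; [7, 5, 3, 2, 1]; [3, 1]; [1]. Product of hooks = 45722880000. So f^λ = 20! / 45722880000 = 2432902008176640000 / 45722880000 = 53209728.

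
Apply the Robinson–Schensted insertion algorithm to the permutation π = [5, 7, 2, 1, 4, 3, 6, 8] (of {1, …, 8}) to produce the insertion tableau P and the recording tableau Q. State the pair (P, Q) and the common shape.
P = [1, 3, 6, 8] / [2, 4] / [5, 7];  Q = [1, 2, 7, 8] / [3, 5] / [4, 6];  common shape = (4, 2, 2)

Row-insert the values π_1, π_2, … into P one at a time, bumping the leftmost entry strictly greater than the inserted value down to the next row. The recording tableau Q records, in position (i, j), the step at which that cell was added to P.
  Insert 5 (step 1): P = [5];  Q = [1]
  Insert 7 (step 2): P = [5, 7];  Q = [1, 2]
  Insert 2 (step 3): P = [2, 7] / [5];  Q = [1, 2] / [3]
  Insert 1 (step 4): P = [1, 7] / [2] / [5];  Q = [1, 2] / [3] / [4]
  Insert 4 (step 5): P = [1, 4] / [2, 7] / [5];  Q = [1, 2] / [3, 5] / [4]
  Insert 3 (step 6): P = [1, 3] / [2, 4] / [5, 7];  Q = [1, 2] / [3, 5] / [4, 6]
  Insert 6 (step 7): P = [1, 3, 6] / [2, 4] / [5, 7];  Q = [1, 2, 7] / [3, 5] / [4, 6]
  Insert 8 (step 8): P = [1, 3, 6, 8] / [2, 4] / [5, 7];  Q = [1, 2, 7, 8] / [3, 5] / [4, 6]
Final shape: (4, 2, 2).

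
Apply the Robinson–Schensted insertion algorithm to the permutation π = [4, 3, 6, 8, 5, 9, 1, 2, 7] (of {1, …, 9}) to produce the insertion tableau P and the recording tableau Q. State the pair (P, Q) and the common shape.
P = [1, 2, 7, 9] / [3, 5, 8] / [4, 6];  Q = [1, 3, 4, 6] / [2, 5, 9] / [7, 8];  common shape = (4, 3, 2)

Row-insert the values π_1, π_2, … into P one at a time, bumping the leftmost entry strictly greater than the inserted value down to the next row. The recording tableau Q records, in position (i, j), the step at which that cell was added to P.
  Insert 4 (step 1): P = [4];  Q = [1]
  Insert 3 (step 2): P = [3] / [4];  Q = [1] / [2]
  Insert 6 (step 3): P = [3, 6] / [4];  Q = [1, 3] / [2]
  Insert 8 (step 4): P = [3, 6, 8] / [4];  Q = [1, 3, 4] / [2]
  Insert 5 (step 5): P = [3, 5, 8] / [4, 6];  Q = [1, 3, 4] / [2, 5]
  Insert 9 (step 6): P = [3, 5, 8, 9] / [4, 6];  Q = [1, 3, 4, 6] / [2, 5]
  Insert 1 (step 7): P = [1, 5, 8, 9] / [3, 6] / [4];  Q = [1, 3, 4, 6] / [2, 5] / [7]
  Insert 2 (step 8): P = [1, 2, 8, 9] / [3, 5] / [4, 6];  Q = [1, 3, 4, 6] / [2, 5] / [7, 8]
  Insert 7 (step 9): P = [1, 2, 7, 9] / [3, 5, 8] / [4, 6];  Q = [1, 3, 4, 6] / [2, 5, 9] / [7, 8]
Final shape: (4, 3, 2).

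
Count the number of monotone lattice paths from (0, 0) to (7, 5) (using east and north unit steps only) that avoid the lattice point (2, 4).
Number of paths = 702

Total paths from (0, 0) to (7, 5): C(12, 7) = 792. Paths through (2, 4): (paths (0, 0) → (2, 4)) × (paths (2, 4) → (7, 5)) = C(6, 2) · C(6, 5) = 15 · 6 = 90. Avoidance count = 792 − 90 = 702.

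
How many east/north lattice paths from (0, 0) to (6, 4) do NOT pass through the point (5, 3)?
Number of paths = 98

Total paths from (0, 0) to (6, 4): C(10, 6) = 210. Paths through (5, 3): (paths (0, 0) → (5, 3)) × (paths (5, 3) → (6, 4)) = C(8, 5) · C(2, 1) = 56 · 2 = 112. Avoidance count = 210 − 112 = 98.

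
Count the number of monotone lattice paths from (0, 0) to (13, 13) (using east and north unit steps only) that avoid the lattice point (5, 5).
Number of paths = 7157360

Total paths from (0, 0) to (13, 13): C(26, 13) = 10400600. Paths through (5, 5): (paths (0, 0) → (5, 5)) × (paths (5, 5) → (13, 13)) = C(10, 5) · C(16, 8) = 252 · 12870 = 3243240. Avoidance count = 10400600 − 3243240 = 7157360.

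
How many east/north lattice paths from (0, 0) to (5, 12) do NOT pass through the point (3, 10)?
Number of paths = 4472

Total paths from (0, 0) to (5, 12): C(17, 5) = 6188. Paths through (3, 10): (paths (0, 0) → (3, 10)) × (paths (3, 10) → (5, 12)) = C(13, 3) · C(4, 2) = 286 · 6 = 1716. Avoidance count = 6188 − 1716 = 4472.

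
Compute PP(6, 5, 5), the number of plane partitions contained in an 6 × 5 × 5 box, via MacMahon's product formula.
PP(6, 5, 5) = 3184461423

Evaluate the triple product over i = 1..6, j = 1..5, k = 1..5. The factors are (2/1) · (3/2) · (4/3) · (5/4) · (6/5) · (3/2) · (4/3) · (5/4) · … (150 factors total). The numerators and denominators telescope so the product is an integer; carrying out the multiplication exactly gives PP(6, 5, 5) = 3184461423.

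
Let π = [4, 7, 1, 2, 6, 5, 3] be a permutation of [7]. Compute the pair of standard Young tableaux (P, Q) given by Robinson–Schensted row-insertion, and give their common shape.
P = [1, 2, 3] / [4, 5] / [6] / [7];  Q = [1, 2, 5] / [3, 4] / [6] / [7];  common shape = (3, 2, 1, 1)

Row-insert the values π_1, π_2, … into P one at a time, bumping the leftmost entry strictly greater than the inserted value down to the next row. The recording tableau Q records, in position (i, j), the step at which that cell was added to P.
  Insert 4 (step 1): P = [4];  Q = [1]
  Insert 7 (step 2): P = [4, 7];  Q = [1, 2]
  Insert 1 (step 3): P = [1, 7] / [4];  Q = [1, 2] / [3]
  Insert 2 (step 4): P = [1, 2] / [4, 7];  Q = [1, 2] / [3, 4]
  Insert 6 (step 5): P = [1, 2, 6] / [4, 7];  Q = [1, 2, 5] / [3, 4]
  Insert 5 (step 6): P = [1, 2, 5] / [4, 6] / [7];  Q = [1, 2, 5] / [3, 4] / [6]
  Insert 3 (step 7): P = [1, 2, 3] / [4, 5] / [6] / [7];  Q = [1, 2, 5] / [3, 4] / [6] / [7]
Final shape: (3, 2, 1, 1).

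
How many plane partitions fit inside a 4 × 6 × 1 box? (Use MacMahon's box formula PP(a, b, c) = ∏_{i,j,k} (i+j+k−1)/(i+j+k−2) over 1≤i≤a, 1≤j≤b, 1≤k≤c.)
PP(4, 6, 1) = 210

Evaluate the triple product over i = 1..4, j = 1..6, k = 1..1. The factors are (2/1) · (3/2) · (4/3) · (5/4) · (6/5) · (7/6) · (3/2) · (4/3) · … (24 factors total). The numerators and denominators telescope so the product is an integer; carrying out the multiplication exactly gives PP(4, 6, 1) = 210.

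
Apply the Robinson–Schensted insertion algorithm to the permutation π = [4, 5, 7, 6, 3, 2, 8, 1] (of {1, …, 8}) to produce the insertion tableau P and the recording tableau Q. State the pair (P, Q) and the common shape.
P = [1, 5, 6, 8] / [2] / [3] / [4] / [7];  Q = [1, 2, 3, 7] / [4] / [5] / [6] / [8];  common shape = (4, 1, 1, 1, 1)

Row-insert the values π_1, π_2, … into P one at a time, bumping the leftmost entry strictly greater than the inserted value down to the next row. The recording tableau Q records, in position (i, j), the step at which that cell was added to P.
  Insert 4 (step 1): P = [4];  Q = [1]
  Insert 5 (step 2): P = [4, 5];  Q = [1, 2]
  Insert 7 (step 3): P = [4, 5, 7];  Q = [1, 2, 3]
  Insert 6 (step 4): P = [4, 5, 6] / [7];  Q = [1, 2, 3] / [4]
  Insert 3 (step 5): P = [3, 5, 6] / [4] / [7];  Q = [1, 2, 3] / [4] / [5]
  Insert 2 (step 6): P = [2, 5, 6] / [3] / [4] / [7];  Q = [1, 2, 3] / [4] / [5] / [6]
  Insert 8 (step 7): P = [2, 5, 6, 8] / [3] / [4] / [7];  Q = [1, 2, 3, 7] / [4] / [5] / [6]
  Insert 1 (step 8): P = [1, 5, 6, 8] / [2] / [3] / [4] / [7];  Q = [1, 2, 3, 7] / [4] / [5] / [6] / [8]
Final shape: (4, 1, 1, 1, 1).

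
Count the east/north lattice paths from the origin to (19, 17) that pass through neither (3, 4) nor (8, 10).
Number of paths = 5344299063

Inclusion–exclusion. Total paths: C(36, 19) = 8597496600. Through P₁: C(7, 3)·C(29, 16) = 2375237025. Through P₂: C(18, 8)·C(18, 11) = 1392554592. Since P₁ is strictly southwest of P₂, a monotone path through both must visit P₁ then P₂; paths through both = C(7, 3)·C(11, 5)·C(18, 11) = 514594080. Avoid both = 8597496600 − 2375237025 − 1392554592 + 514594080 = 5344299063.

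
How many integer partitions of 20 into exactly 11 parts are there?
p(20, 11 parts) = 30

Partitions of n into exactly k parts are in bijection with partitions of n − k into at most k parts (subtract 1 from each part). So p(20, exactly 11) = p(9, parts ≤ 11). Computing via the recurrence p(m, j) = p(m, j−1) + p(m−j, j) gives 30.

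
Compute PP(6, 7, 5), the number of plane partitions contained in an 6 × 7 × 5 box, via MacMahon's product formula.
PP(6, 7, 5) = 739309710568

Evaluate the triple product over i = 1..6, j = 1..7, k = 1..5. The factors are (2/1) · (3/2) · (4/3) · (5/4) · (6/5) · (3/2) · (4/3) · (5/4) · … (210 factors total). The numerators and denominators telescope so the product is an integer; carrying out the multiplication exactly gives PP(6, 7, 5) = 739309710568.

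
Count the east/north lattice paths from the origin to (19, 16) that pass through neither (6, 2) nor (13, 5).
Number of paths = 3433842342

Inclusion–exclusion. Total paths: C(35, 19) = 4059928950. Through P₁: C(8, 6)·C(27, 13) = 561632400. Through P₂: C(18, 13)·C(17, 6) = 106037568. Since P₁ is strictly southwest of P₂, a monotone path through both must visit P₁ then P₂; paths through both = C(8, 6)·C(10, 7)·C(17, 6) = 41583360. Avoid both = 4059928950 − 561632400 − 106037568 + 41583360 = 3433842342.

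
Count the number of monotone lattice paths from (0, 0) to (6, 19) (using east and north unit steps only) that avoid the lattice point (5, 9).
Number of paths = 155078

Total paths from (0, 0) to (6, 19): C(25, 6) = 177100. Paths through (5, 9): (paths (0, 0) → (5, 9)) × (paths (5, 9) → (6, 19)) = C(14, 5) · C(11, 1) = 2002 · 11 = 22022. Avoidance count = 177100 − 22022 = 155078.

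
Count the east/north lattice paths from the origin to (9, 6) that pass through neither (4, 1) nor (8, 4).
Number of paths = 2785

Inclusion–exclusion. Total paths: C(15, 9) = 5005. Through P₁: C(5, 4)·C(10, 5) = 1260. Through P₂: C(12, 8)·C(3, 1) = 1485. Since P₁ is strictly southwest of P₂, a monotone path through both must visit P₁ then P₂; paths through both = C(5, 4)·C(7, 4)·C(3, 1) = 525. Avoid both = 5005 − 1260 − 1485 + 525 = 2785.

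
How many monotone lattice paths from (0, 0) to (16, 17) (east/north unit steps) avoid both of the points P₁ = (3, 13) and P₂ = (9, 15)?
Number of paths = 1118964646

Inclusion–exclusion. Total paths: C(33, 16) = 1166803110. Through P₁: C(16, 3)·C(17, 13) = 1332800. Through P₂: C(24, 9)·C(9, 7) = 47070144. Since P₁ is strictly southwest of P₂, a monotone path through both must visit P₁ then P₂; paths through both = C(16, 3)·C(8, 6)·C(9, 7) = 564480. Avoid both = 1166803110 − 1332800 − 47070144 + 564480 = 1118964646.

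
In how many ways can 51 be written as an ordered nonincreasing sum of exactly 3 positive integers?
p(51, 3 parts) = 217

Partitions of n into exactly k parts are in bijection with partitions of n − k into at most k parts (subtract 1 from each part). So p(51, exactly 3) = p(48, parts ≤ 3). Computing via the recurrence p(m, j) = p(m, j−1) + p(m−j, j) gives 217.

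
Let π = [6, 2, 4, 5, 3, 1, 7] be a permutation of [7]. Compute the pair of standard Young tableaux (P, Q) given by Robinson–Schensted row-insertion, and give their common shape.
P = [1, 3, 5, 7] / [2] / [4] / [6];  Q = [1, 3, 4, 7] / [2] / [5] / [6];  common shape = (4, 1, 1, 1)

Row-insert the values π_1, π_2, … into P one at a time, bumping the leftmost entry strictly greater than the inserted value down to the next row. The recording tableau Q records, in position (i, j), the step at which that cell was added to P.
  Insert 6 (step 1): P = [6];  Q = [1]
  Insert 2 (step 2): P = [2] / [6];  Q = [1] / [2]
  Insert 4 (step 3): P = [2, 4] / [6];  Q = [1, 3] / [2]
  Insert 5 (step 4): P = [2, 4, 5] / [6];  Q = [1, 3, 4] / [2]
  Insert 3 (step 5): P = [2, 3, 5] / [4] / [6];  Q = [1, 3, 4] / [2] / [5]
  Insert 1 (step 6): P = [1, 3, 5] / [2] / [4] / [6];  Q = [1, 3, 4] / [2] / [5] / [6]
  Insert 7 (step 7): P = [1, 3, 5, 7] / [2] / [4] / [6];  Q = [1, 3, 4, 7] / [2] / [5] / [6]
Final shape: (4, 1, 1, 1).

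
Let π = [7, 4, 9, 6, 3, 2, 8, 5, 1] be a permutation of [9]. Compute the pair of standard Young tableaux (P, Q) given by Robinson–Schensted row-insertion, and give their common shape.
P = [1, 5, 8] / [2, 6] / [3, 9] / [4] / [7];  Q = [1, 3, 7] / [2, 4] / [5, 8] / [6] / [9];  common shape = (3, 2, 2, 1, 1)

Row-insert the values π_1, π_2, … into P one at a time, bumping the leftmost entry strictly greater than the inserted value down to the next row. The recording tableau Q records, in position (i, j), the step at which that cell was added to P.
  Insert 7 (step 1): P = [7];  Q = [1]
  Insert 4 (step 2): P = [4] / [7];  Q = [1] / [2]
  Insert 9 (step 3): P = [4, 9] / [7];  Q = [1, 3] / [2]
  Insert 6 (step 4): P = [4, 6] / [7, 9];  Q = [1, 3] / [2, 4]
  Insert 3 (step 5): P = [3, 6] / [4, 9] / [7];  Q = [1, 3] / [2, 4] / [5]
  Insert 2 (step 6): P = [2, 6] / [3, 9] / [4] / [7];  Q = [1, 3] / [2, 4] / [5] / [6]
  Insert 8 (step 7): P = [2, 6, 8] / [3, 9] / [4] / [7];  Q = [1, 3, 7] / [2, 4] / [5] / [6]
  Insert 5 (step 8): P = [2, 5, 8] / [3, 6] / [4, 9] / [7];  Q = [1, 3, 7] / [2, 4] / [5, 8] / [6]
  Insert 1 (step 9): P = [1, 5, 8] / [2, 6] / [3, 9] / [4] / [7];  Q = [1, 3, 7] / [2, 4] / [5, 8] / [6] / [9]
Final shape: (3, 2, 2, 1, 1).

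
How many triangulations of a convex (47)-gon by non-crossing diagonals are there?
C_45 = 2257117854077248073253720

These polygon triangulations are counted by the Catalan number C_n = (1/(n + 1)) · C(2n, n). For n = 45: C_45 = (1/46) · C(90, 45) = 103827421287553411369671120/46 = 2257117854077248073253720.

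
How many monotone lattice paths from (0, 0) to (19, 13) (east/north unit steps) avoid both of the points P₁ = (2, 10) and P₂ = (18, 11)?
Number of paths = 243509856

Inclusion–exclusion. Total paths: C(32, 19) = 347373600. Through P₁: C(12, 2)·C(20, 17) = 75240. Through P₂: C(29, 18)·C(3, 1) = 103791870. Since P₁ is strictly southwest of P₂, a monotone path through both must visit P₁ then P₂; paths through both = C(12, 2)·C(17, 16)·C(3, 1) = 3366. Avoid both = 347373600 − 75240 − 103791870 + 3366 = 243509856.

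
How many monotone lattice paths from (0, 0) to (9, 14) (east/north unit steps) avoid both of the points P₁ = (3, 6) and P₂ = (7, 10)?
Number of paths = 361418

Inclusion–exclusion. Total paths: C(23, 9) = 817190. Through P₁: C(9, 3)·C(14, 6) = 252252. Through P₂: C(17, 7)·C(6, 2) = 291720. Since P₁ is strictly southwest of P₂, a monotone path through both must visit P₁ then P₂; paths through both = C(9, 3)·C(8, 4)·C(6, 2) = 88200. Avoid both = 817190 − 252252 − 291720 + 88200 = 361418.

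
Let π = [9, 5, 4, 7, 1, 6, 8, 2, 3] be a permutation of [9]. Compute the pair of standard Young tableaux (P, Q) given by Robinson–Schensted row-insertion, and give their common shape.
P = [1, 2, 3] / [4, 6, 8] / [5, 7] / [9];  Q = [1, 4, 7] / [2, 6, 9] / [3, 8] / [5];  common shape = (3, 3, 2, 1)

Row-insert the values π_1, π_2, … into P one at a time, bumping the leftmost entry strictly greater than the inserted value down to the next row. The recording tableau Q records, in position (i, j), the step at which that cell was added to P.
  Insert 9 (step 1): P = [9];  Q = [1]
  Insert 5 (step 2): P = [5] / [9];  Q = [1] / [2]
  Insert 4 (step 3): P = [4] / [5] / [9];  Q = [1] / [2] / [3]
  Insert 7 (step 4): P = [4, 7] / [5] / [9];  Q = [1, 4] / [2] / [3]
  Insert 1 (step 5): P = [1, 7] / [4] / [5] / [9];  Q = [1, 4] / [2] / [3] / [5]
  Insert 6 (step 6): P = [1, 6] / [4, 7] / [5] / [9];  Q = [1, 4] / [2, 6] / [3] / [5]
  Insert 8 (step 7): P = [1, 6, 8] / [4, 7] / [5] / [9];  Q = [1, 4, 7] / [2, 6] / [3] / [5]
  Insert 2 (step 8): P = [1, 2, 8] / [4, 6] / [5, 7] / [9];  Q = [1, 4, 7] / [2, 6] / [3, 8] / [5]
  Insert 3 (step 9): P = [1, 2, 3] / [4, 6, 8] / [5, 7] / [9];  Q = [1, 4, 7] / [2, 6, 9] / [3, 8] / [5]
Final shape: (3, 3, 2, 1).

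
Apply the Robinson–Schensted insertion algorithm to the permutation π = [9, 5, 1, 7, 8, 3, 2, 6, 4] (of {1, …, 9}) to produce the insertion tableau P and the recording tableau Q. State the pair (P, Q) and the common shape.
P = [1, 2, 4] / [3, 6, 8] / [5, 7] / [9];  Q = [1, 4, 5] / [2, 6, 8] / [3, 9] / [7];  common shape = (3, 3, 2, 1)

Row-insert the values π_1, π_2, … into P one at a time, bumping the leftmost entry strictly greater than the inserted value down to the next row. The recording tableau Q records, in position (i, j), the step at which that cell was added to P.
  Insert 9 (step 1): P = [9];  Q = [1]
  Insert 5 (step 2): P = [5] / [9];  Q = [1] / [2]
  Insert 1 (step 3): P = [1] / [5] / [9];  Q = [1] / [2] / [3]
  Insert 7 (step 4): P = [1, 7] / [5] / [9];  Q = [1, 4] / [2] / [3]
  Insert 8 (step 5): P = [1, 7, 8] / [5] / [9];  Q = [1, 4, 5] / [2] / [3]
  Insert 3 (step 6): P = [1, 3, 8] / [5, 7] / [9];  Q = [1, 4, 5] / [2, 6] / [3]
  Insert 2 (step 7): P = [1, 2, 8] / [3, 7] / [5] / [9];  Q = [1, 4, 5] / [2, 6] / [3] / [7]
  Insert 6 (step 8): P = [1, 2, 6] / [3, 7, 8] / [5] / [9];  Q = [1, 4, 5] / [2, 6, 8] / [3] / [7]
  Insert 4 (step 9): P = [1, 2, 4] / [3, 6, 8] / [5, 7] / [9];  Q = [1, 4, 5] / [2, 6, 8] / [3, 9] / [7]
Final shape: (3, 3, 2, 1).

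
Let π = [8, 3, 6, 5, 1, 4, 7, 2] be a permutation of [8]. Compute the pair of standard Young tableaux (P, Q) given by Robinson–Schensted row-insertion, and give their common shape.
P = [1, 2, 7] / [3, 4] / [5] / [6] / [8];  Q = [1, 3, 7] / [2, 6] / [4] / [5] / [8];  common shape = (3, 2, 1, 1, 1)

Row-insert the values π_1, π_2, … into P one at a time, bumping the leftmost entry strictly greater than the inserted value down to the next row. The recording tableau Q records, in position (i, j), the step at which that cell was added to P.
  Insert 8 (step 1): P = [8];  Q = [1]
  Insert 3 (step 2): P = [3] / [8];  Q = [1] / [2]
  Insert 6 (step 3): P = [3, 6] / [8];  Q = [1, 3] / [2]
  Insert 5 (step 4): P = [3, 5] / [6] / [8];  Q = [1, 3] / [2] / [4]
  Insert 1 (step 5): P = [1, 5] / [3] / [6] / [8];  Q = [1, 3] / [2] / [4] / [5]
  Insert 4 (step 6): P = [1, 4] / [3, 5] / [6] / [8];  Q = [1, 3] / [2, 6] / [4] / [5]
  Insert 7 (step 7): P = [1, 4, 7] / [3, 5] / [6] / [8];  Q = [1, 3, 7] / [2, 6] / [4] / [5]
  Insert 2 (step 8): P = [1, 2, 7] / [3, 4] / [5] / [6] / [8];  Q = [1, 3, 7] / [2, 6] / [4] / [5] / [8]
Final shape: (3, 2, 1, 1, 1).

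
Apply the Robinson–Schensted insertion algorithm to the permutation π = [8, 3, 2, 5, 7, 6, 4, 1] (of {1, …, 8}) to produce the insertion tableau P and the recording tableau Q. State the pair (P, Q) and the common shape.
P = [1, 4, 6] / [2, 5] / [3] / [7] / [8];  Q = [1, 4, 5] / [2, 6] / [3] / [7] / [8];  common shape = (3, 2, 1, 1, 1)

Row-insert the values π_1, π_2, … into P one at a time, bumping the leftmost entry strictly greater than the inserted value down to the next row. The recording tableau Q records, in position (i, j), the step at which that cell was added to P.
  Insert 8 (step 1): P = [8];  Q = [1]
  Insert 3 (step 2): P = [3] / [8];  Q = [1] / [2]
  Insert 2 (step 3): P = [2] / [3] / [8];  Q = [1] / [2] / [3]
  Insert 5 (step 4): P = [2, 5] / [3] / [8];  Q = [1, 4] / [2] / [3]
  Insert 7 (step 5): P = [2, 5, 7] / [3] / [8];  Q = [1, 4, 5] / [2] / [3]
  Insert 6 (step 6): P = [2, 5, 6] / [3, 7] / [8];  Q = [1, 4, 5] / [2, 6] / [3]
  Insert 4 (step 7): P = [2, 4, 6] / [3, 5] / [7] / [8];  Q = [1, 4, 5] / [2, 6] / [3] / [7]
  Insert 1 (step 8): P = [1, 4, 6] / [2, 5] / [3] / [7] / [8];  Q = [1, 4, 5] / [2, 6] / [3] / [7] / [8]
Final shape: (3, 2, 1, 1, 1).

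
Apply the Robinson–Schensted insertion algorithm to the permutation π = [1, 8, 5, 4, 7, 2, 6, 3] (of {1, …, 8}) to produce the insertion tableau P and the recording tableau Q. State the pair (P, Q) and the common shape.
P = [1, 2, 3] / [4, 6] / [5, 7] / [8];  Q = [1, 2, 5] / [3, 7] / [4, 8] / [6];  common shape = (3, 2, 2, 1)

Row-insert the values π_1, π_2, … into P one at a time, bumping the leftmost entry strictly greater than the inserted value down to the next row. The recording tableau Q records, in position (i, j), the step at which that cell was added to P.
  Insert 1 (step 1): P = [1];  Q = [1]
  Insert 8 (step 2): P = [1, 8];  Q = [1, 2]
  Insert 5 (step 3): P = [1, 5] / [8];  Q = [1, 2] / [3]
  Insert 4 (step 4): P = [1, 4] / [5] / [8];  Q = [1, 2] / [3] / [4]
  Insert 7 (step 5): P = [1, 4, 7] / [5] / [8];  Q = [1, 2, 5] / [3] / [4]
  Insert 2 (step 6): P = [1, 2, 7] / [4] / [5] / [8];  Q = [1, 2, 5] / [3] / [4] / [6]
  Insert 6 (step 7): P = [1, 2, 6] / [4, 7] / [5] / [8];  Q = [1, 2, 5] / [3, 7] / [4] / [6]
  Insert 3 (step 8): P = [1, 2, 3] / [4, 6] / [5, 7] / [8];  Q = [1, 2, 5] / [3, 7] / [4, 8] / [6]
Final shape: (3, 2, 2, 1).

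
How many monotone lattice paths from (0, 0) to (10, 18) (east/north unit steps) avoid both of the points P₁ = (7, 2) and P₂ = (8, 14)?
Number of paths = 8298696

Inclusion–exclusion. Total paths: C(28, 10) = 13123110. Through P₁: C(9, 7)·C(19, 3) = 34884. Through P₂: C(22, 8)·C(6, 2) = 4796550. Since P₁ is strictly southwest of P₂, a monotone path through both must visit P₁ then P₂; paths through both = C(9, 7)·C(13, 1)·C(6, 2) = 7020. Avoid both = 13123110 − 34884 − 4796550 + 7020 = 8298696.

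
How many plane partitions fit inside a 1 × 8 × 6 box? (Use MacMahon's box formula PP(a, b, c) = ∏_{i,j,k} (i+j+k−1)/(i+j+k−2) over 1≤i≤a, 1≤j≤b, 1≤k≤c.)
PP(1, 8, 6) = 3003

Evaluate the triple product over i = 1..1, j = 1..8, k = 1..6. The factors are (2/1) · (3/2) · (4/3) · (5/4) · (6/5) · (7/6) · (3/2) · (4/3) · … (48 factors total). The numerators and denominators telescope so the product is an integer; carrying out the multiplication exactly gives PP(1, 8, 6) = 3003.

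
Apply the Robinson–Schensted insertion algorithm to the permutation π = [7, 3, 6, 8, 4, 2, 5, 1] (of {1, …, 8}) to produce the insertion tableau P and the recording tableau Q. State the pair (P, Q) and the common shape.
P = [1, 4, 5] / [2, 8] / [3] / [6] / [7];  Q = [1, 3, 4] / [2, 7] / [5] / [6] / [8];  common shape = (3, 2, 1, 1, 1)

Row-insert the values π_1, π_2, … into P one at a time, bumping the leftmost entry strictly greater than the inserted value down to the next row. The recording tableau Q records, in position (i, j), the step at which that cell was added to P.
  Insert 7 (step 1): P = [7];  Q = [1]
  Insert 3 (step 2): P = [3] / [7];  Q = [1] / [2]
  Insert 6 (step 3): P = [3, 6] / [7];  Q = [1, 3] / [2]
  Insert 8 (step 4): P = [3, 6, 8] / [7];  Q = [1, 3, 4] / [2]
  Insert 4 (step 5): P = [3, 4, 8] / [6] / [7];  Q = [1, 3, 4] / [2] / [5]
  Insert 2 (step 6): P = [2, 4, 8] / [3] / [6] / [7];  Q = [1, 3, 4] / [2] / [5] / [6]
  Insert 5 (step 7): P = [2, 4, 5] / [3, 8] / [6] / [7];  Q = [1, 3, 4] / [2, 7] / [5] / [6]
  Insert 1 (step 8): P = [1, 4, 5] / [2, 8] / [3] / [6] / [7];  Q = [1, 3, 4] / [2, 7] / [5] / [6] / [8]
Final shape: (3, 2, 1, 1, 1).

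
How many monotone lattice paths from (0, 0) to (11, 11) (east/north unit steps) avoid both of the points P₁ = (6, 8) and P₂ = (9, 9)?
Number of paths = 317616

Inclusion–exclusion. Total paths: C(22, 11) = 705432. Through P₁: C(14, 6)·C(8, 5) = 168168. Through P₂: C(18, 9)·C(4, 2) = 291720. Since P₁ is strictly southwest of P₂, a monotone path through both must visit P₁ then P₂; paths through both = C(14, 6)·C(4, 3)·C(4, 2) = 72072. Avoid both = 705432 − 168168 − 291720 + 72072 = 317616.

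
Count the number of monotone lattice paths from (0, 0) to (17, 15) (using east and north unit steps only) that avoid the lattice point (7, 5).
Number of paths = 419395968

Total paths from (0, 0) to (17, 15): C(32, 17) = 565722720. Paths through (7, 5): (paths (0, 0) → (7, 5)) × (paths (7, 5) → (17, 15)) = C(12, 7) · C(20, 10) = 792 · 184756 = 146326752. Avoidance count = 565722720 − 146326752 = 419395968.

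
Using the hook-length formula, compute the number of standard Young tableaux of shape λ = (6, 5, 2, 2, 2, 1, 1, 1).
# SYT of shape (6, 5, 2, 2, 2, 1, 1, 1) = 99225600

Hook-length formula: f^λ = n! / Π hook(c), product over all cells c of the Young diagram. For λ = (6, 5, 2, 2, 2, 1, 1, 1), n = 20 boxes. Hook lengths by row (left-to-right, top-to-bottom): [13, 9, 5, 4, 3, 1]; [11, 7, 3, 2, 1]; [7, 3]; [6, 2]; [5, 1]; [3]; [2]; [1]. Product of hooks = 24518894400. So f^λ = 20! / 24518894400 = 2432902008176640000 / 24518894400 = 99225600.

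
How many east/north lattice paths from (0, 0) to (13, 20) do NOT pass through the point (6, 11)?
Number of paths = 431585000

Total paths from (0, 0) to (13, 20): C(33, 13) = 573166440. Paths through (6, 11): (paths (0, 0) → (6, 11)) × (paths (6, 11) → (13, 20)) = C(17, 6) · C(16, 7) = 12376 · 11440 = 141581440. Avoidance count = 573166440 − 141581440 = 431585000.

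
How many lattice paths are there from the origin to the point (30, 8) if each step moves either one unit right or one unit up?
Number of paths = 48903492

A monotone lattice path from (0, 0) to (30, 8) consists of 30 east steps and 8 north steps in some order, so it is determined by which 30 of the 38 steps are east. The count is C(38, 30) = 48903492.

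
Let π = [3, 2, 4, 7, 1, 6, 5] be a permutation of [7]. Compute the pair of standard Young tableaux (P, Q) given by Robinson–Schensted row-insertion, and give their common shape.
P = [1, 4, 5] / [2, 6] / [3, 7];  Q = [1, 3, 4] / [2, 6] / [5, 7];  common shape = (3, 2, 2)

Row-insert the values π_1, π_2, … into P one at a time, bumping the leftmost entry strictly greater than the inserted value down to the next row. The recording tableau Q records, in position (i, j), the step at which that cell was added to P.
  Insert 3 (step 1): P = [3];  Q = [1]
  Insert 2 (step 2): P = [2] / [3];  Q = [1] / [2]
  Insert 4 (step 3): P = [2, 4] / [3];  Q = [1, 3] / [2]
  Insert 7 (step 4): P = [2, 4, 7] / [3];  Q = [1, 3, 4] / [2]
  Insert 1 (step 5): P = [1, 4, 7] / [2] / [3];  Q = [1, 3, 4] / [2] / [5]
  Insert 6 (step 6): P = [1, 4, 6] / [2, 7] / [3];  Q = [1, 3, 4] / [2, 6] / [5]
  Insert 5 (step 7): P = [1, 4, 5] / [2, 6] / [3, 7];  Q = [1, 3, 4] / [2, 6] / [5, 7]
Final shape: (3, 2, 2).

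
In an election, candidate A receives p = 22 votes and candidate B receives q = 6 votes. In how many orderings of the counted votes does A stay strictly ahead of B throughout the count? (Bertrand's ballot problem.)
Strict-lead orderings = 215280

Total orderings of the 28 votes with 22 for A: C(28, 22) = 376740. By the Bertrand ballot formula (Cycle Lemma / reflection principle), the number of orderings in which A is strictly ahead of B throughout is (p − q)/(p + q) · C(p + q, p) = (22 − 6)/(22 + 6) · 376740 = 215280.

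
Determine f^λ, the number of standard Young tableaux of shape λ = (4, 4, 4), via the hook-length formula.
# SYT of shape (4, 4, 4) = 462

Hook-length formula: f^λ = n! / Π hook(c), product over all cells c of the Young diagram. For λ = (4, 4, 4), n = 12 boxes. Hook lengths by row (left-to-right, top-to-bottom): [6, 5, 4, 3]; [5, 4, 3, 2]; [4, 3, 2, 1]. Product of hooks = 1036800. So f^λ = 12! / 1036800 = 479001600 / 1036800 = 462.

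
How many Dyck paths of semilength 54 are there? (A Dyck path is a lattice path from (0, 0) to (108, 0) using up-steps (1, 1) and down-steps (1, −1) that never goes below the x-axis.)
C_54 = 451959718027953471447609509424

These Dyck paths are counted by the Catalan number C_n = (1/(n + 1)) · C(2n, n). For n = 54: C_54 = (1/55) · C(108, 54) = 24857784491537440929618523018320/55 = 451959718027953471447609509424.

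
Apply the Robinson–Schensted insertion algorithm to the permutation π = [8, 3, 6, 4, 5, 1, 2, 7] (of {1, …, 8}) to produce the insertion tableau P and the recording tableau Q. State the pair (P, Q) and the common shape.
P = [1, 2, 5, 7] / [3, 4] / [6] / [8];  Q = [1, 3, 5, 8] / [2, 7] / [4] / [6];  common shape = (4, 2, 1, 1)

Row-insert the values π_1, π_2, … into P one at a time, bumping the leftmost entry strictly greater than the inserted value down to the next row. The recording tableau Q records, in position (i, j), the step at which that cell was added to P.
  Insert 8 (step 1): P = [8];  Q = [1]
  Insert 3 (step 2): P = [3] / [8];  Q = [1] / [2]
  Insert 6 (step 3): P = [3, 6] / [8];  Q = [1, 3] / [2]
  Insert 4 (step 4): P = [3, 4] / [6] / [8];  Q = [1, 3] / [2] / [4]
  Insert 5 (step 5): P = [3, 4, 5] / [6] / [8];  Q = [1, 3, 5] / [2] / [4]
  Insert 1 (step 6): P = [1, 4, 5] / [3] / [6] / [8];  Q = [1, 3, 5] / [2] / [4] / [6]
  Insert 2 (step 7): P = [1, 2, 5] / [3, 4] / [6] / [8];  Q = [1, 3, 5] / [2, 7] / [4] / [6]
  Insert 7 (step 8): P = [1, 2, 5, 7] / [3, 4] / [6] / [8];  Q = [1, 3, 5, 8] / [2, 7] / [4] / [6]
Final shape: (4, 2, 1, 1).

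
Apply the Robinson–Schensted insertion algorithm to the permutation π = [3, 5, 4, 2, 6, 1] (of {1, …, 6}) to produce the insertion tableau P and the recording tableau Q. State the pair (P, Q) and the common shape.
P = [1, 4, 6] / [2] / [3] / [5];  Q = [1, 2, 5] / [3] / [4] / [6];  common shape = (3, 1, 1, 1)

Row-insert the values π_1, π_2, … into P one at a time, bumping the leftmost entry strictly greater than the inserted value down to the next row. The recording tableau Q records, in position (i, j), the step at which that cell was added to P.
  Insert 3 (step 1): P = [3];  Q = [1]
  Insert 5 (step 2): P = [3, 5];  Q = [1, 2]
  Insert 4 (step 3): P = [3, 4] / [5];  Q = [1, 2] / [3]
  Insert 2 (step 4): P = [2, 4] / [3] / [5];  Q = [1, 2] / [3] / [4]
  Insert 6 (step 5): P = [2, 4, 6] / [3] / [5];  Q = [1, 2, 5] / [3] / [4]
  Insert 1 (step 6): P = [1, 4, 6] / [2] / [3] / [5];  Q = [1, 2, 5] / [3] / [4] / [6]
Final shape: (3, 1, 1, 1).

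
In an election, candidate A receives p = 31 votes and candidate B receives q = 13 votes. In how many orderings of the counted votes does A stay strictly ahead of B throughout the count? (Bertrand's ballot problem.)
Strict-lead orderings = 21238169904

Total orderings of the 44 votes with 31 for A: C(44, 31) = 51915526432. By the Bertrand ballot formula (Cycle Lemma / reflection principle), the number of orderings in which A is strictly ahead of B throughout is (p − q)/(p + q) · C(p + q, p) = (31 − 13)/(31 + 13) · 51915526432 = 21238169904.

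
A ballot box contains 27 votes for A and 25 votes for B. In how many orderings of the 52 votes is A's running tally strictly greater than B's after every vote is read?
Strict-lead orderings = 18367353072152

Total orderings of the 52 votes with 27 for A: C(52, 27) = 477551179875952. By the Bertrand ballot formula (Cycle Lemma / reflection principle), the number of orderings in which A is strictly ahead of B throughout is (p − q)/(p + q) · C(p + q, p) = (27 − 25)/(27 + 25) · 477551179875952 = 18367353072152.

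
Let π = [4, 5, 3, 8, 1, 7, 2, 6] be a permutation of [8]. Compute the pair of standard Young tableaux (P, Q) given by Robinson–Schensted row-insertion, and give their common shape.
P = [1, 2, 6] / [3, 5, 7] / [4, 8];  Q = [1, 2, 4] / [3, 6, 8] / [5, 7];  common shape = (3, 3, 2)

Row-insert the values π_1, π_2, … into P one at a time, bumping the leftmost entry strictly greater than the inserted value down to the next row. The recording tableau Q records, in position (i, j), the step at which that cell was added to P.
  Insert 4 (step 1): P = [4];  Q = [1]
  Insert 5 (step 2): P = [4, 5];  Q = [1, 2]
  Insert 3 (step 3): P = [3, 5] / [4];  Q = [1, 2] / [3]
  Insert 8 (step 4): P = [3, 5, 8] / [4];  Q = [1, 2, 4] / [3]
  Insert 1 (step 5): P = [1, 5, 8] / [3] / [4];  Q = [1, 2, 4] / [3] / [5]
  Insert 7 (step 6): P = [1, 5, 7] / [3, 8] / [4];  Q = [1, 2, 4] / [3, 6] / [5]
  Insert 2 (step 7): P = [1, 2, 7] / [3, 5] / [4, 8];  Q = [1, 2, 4] / [3, 6] / [5, 7]
  Insert 6 (step 8): P = [1, 2, 6] / [3, 5, 7] / [4, 8];  Q = [1, 2, 4] / [3, 6, 8] / [5, 7]
Final shape: (3, 3, 2).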